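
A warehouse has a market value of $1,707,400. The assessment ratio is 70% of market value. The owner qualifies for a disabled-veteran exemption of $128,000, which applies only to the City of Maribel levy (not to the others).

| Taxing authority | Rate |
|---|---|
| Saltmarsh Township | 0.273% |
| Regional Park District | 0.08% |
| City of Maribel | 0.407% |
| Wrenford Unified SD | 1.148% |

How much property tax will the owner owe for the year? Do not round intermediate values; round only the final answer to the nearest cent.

Assessed value = $1,707,400 × 0.7 = $1,195,180
Saltmarsh Township: $1,195,180 × 0.00273 = $3,262.8414
Regional Park District: $1,195,180 × 0.0008 = $956.144
City of Maribel: ($1,195,180 − $128,000) × 0.00407 = $1,067,180 × 0.00407 = $4,343.4226
Wrenford Unified SD: $1,195,180 × 0.01148 = $13,720.6664
Total = $22,283.0744

$22,283.07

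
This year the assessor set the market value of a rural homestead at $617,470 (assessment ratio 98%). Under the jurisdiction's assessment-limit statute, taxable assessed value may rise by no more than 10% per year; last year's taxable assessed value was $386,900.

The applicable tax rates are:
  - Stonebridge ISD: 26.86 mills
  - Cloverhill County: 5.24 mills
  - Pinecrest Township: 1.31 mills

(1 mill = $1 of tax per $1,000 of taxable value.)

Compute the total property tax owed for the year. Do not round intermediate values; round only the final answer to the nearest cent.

Uncapped assessed value = $617,470 × 0.98 = $605,120.6
Cap limit = $386,900 × 1.1 = $425,590
Taxable assessed value = min($605,120.6, $425,590) = $425,590 (cap binds)
Stonebridge ISD: $425,590 × 0.02686 = $11,431.3474
Cloverhill County: $425,590 × 0.00524 = $2,230.0916
Pinecrest Township: $425,590 × 0.00131 = $557.5229
Total = $14,218.9619

$14,218.96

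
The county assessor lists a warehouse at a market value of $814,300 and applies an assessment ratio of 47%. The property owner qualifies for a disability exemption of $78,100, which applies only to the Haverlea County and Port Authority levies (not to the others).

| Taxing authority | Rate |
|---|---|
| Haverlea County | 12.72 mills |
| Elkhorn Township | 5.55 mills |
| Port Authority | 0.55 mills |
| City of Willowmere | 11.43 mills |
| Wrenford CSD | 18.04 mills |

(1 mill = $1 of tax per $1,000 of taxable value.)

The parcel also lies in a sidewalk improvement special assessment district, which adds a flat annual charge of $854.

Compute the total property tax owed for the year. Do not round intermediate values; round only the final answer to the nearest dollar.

$18,299

Assessed value = $814,300 × 0.47 = $382,721
Haverlea County: ($382,721 − $78,100) × 0.01272 = $304,621 × 0.01272 = $3,874.77912
Elkhorn Township: $382,721 × 0.00555 = $2,124.10155
Port Authority: ($382,721 − $78,100) × 0.00055 = $304,621 × 0.00055 = $167.54155
City of Willowmere: $382,721 × 0.01143 = $4,374.50103
Wrenford CSD: $382,721 × 0.01804 = $6,904.28684
Levies subtotal = $17,445.21009
Total = $17,445.21009 + $854 = $18,299.21009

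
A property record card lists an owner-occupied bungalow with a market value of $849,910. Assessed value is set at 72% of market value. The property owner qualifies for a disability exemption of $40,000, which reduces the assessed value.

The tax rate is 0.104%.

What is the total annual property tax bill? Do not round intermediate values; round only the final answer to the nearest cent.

Assessed value = $849,910 × 0.72 = $611,935.2
Taxable value = $611,935.2 − $40,000 = $571,935.2
Tax = $571,935.2 × 0.00104 = $594.812608

$594.81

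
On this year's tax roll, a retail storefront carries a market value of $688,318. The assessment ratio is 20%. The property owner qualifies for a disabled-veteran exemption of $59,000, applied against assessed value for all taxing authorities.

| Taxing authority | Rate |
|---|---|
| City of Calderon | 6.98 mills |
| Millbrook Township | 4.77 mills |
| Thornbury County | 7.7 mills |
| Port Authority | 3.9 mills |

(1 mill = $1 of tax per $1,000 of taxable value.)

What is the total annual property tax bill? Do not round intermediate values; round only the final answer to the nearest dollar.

$1,837

Assessed value = $688,318 × 0.2 = $137,663.6
Taxable value = $137,663.6 − $59,000 = $78,663.6
City of Calderon: $78,663.6 × 0.00698 = $549.071928
Millbrook Township: $78,663.6 × 0.00477 = $375.225372
Thornbury County: $78,663.6 × 0.0077 = $605.70972
Port Authority: $78,663.6 × 0.0039 = $306.78804
Total = $549.071928 + $375.225372 + $605.70972 + $306.78804 = $1,836.79506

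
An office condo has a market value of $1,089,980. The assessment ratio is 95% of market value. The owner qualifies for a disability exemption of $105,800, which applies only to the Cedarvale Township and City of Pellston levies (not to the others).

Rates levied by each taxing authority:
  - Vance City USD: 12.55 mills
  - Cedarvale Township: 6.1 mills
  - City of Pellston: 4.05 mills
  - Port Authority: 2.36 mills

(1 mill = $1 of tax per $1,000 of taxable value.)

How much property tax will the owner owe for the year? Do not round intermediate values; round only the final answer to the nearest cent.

$24,875.28

Assessed value = $1,089,980 × 0.95 = $1,035,481
Vance City USD: $1,035,481 × 0.01255 = $12,995.28655
Cedarvale Township: ($1,035,481 − $105,800) × 0.0061 = $929,681 × 0.0061 = $5,671.0541
City of Pellston: ($1,035,481 − $105,800) × 0.00405 = $929,681 × 0.00405 = $3,765.20805
Port Authority: $1,035,481 × 0.00236 = $2,443.73516
Total = $24,875.28386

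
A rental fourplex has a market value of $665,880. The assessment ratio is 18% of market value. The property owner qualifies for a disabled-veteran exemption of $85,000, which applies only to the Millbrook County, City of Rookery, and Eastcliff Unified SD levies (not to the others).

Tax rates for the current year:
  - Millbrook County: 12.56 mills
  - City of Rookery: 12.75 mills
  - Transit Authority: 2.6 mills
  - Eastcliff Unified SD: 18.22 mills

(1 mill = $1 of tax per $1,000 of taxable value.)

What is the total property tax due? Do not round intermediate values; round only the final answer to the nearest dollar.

$1,829

Assessed value = $665,880 × 0.18 = $119,858.4
Millbrook County: ($119,858.4 − $85,000) × 0.01256 = $34,858.4 × 0.01256 = $437.821504
City of Rookery: ($119,858.4 − $85,000) × 0.01275 = $34,858.4 × 0.01275 = $444.4446
Transit Authority: $119,858.4 × 0.0026 = $311.63184
Eastcliff Unified SD: ($119,858.4 − $85,000) × 0.01822 = $34,858.4 × 0.01822 = $635.120048
Total = $1,829.017992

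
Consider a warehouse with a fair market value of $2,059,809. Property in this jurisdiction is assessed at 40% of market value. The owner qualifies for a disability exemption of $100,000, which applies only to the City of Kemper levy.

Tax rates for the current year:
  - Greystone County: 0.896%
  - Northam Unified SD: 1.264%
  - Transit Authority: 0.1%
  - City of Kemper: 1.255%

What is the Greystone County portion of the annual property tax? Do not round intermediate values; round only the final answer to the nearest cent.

Assessed value = $2,059,809 × 0.4 = $823,923.6
Greystone County taxable value = $823,923.6 (exemption does not apply)
Greystone County levy = $823,923.6 × 0.00896 = $7,382.355456

$7,382.36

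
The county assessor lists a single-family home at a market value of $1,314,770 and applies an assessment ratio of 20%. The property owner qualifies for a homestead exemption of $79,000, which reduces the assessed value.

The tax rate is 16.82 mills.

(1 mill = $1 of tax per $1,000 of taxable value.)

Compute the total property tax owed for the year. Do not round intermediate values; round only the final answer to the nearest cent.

$3,094.11

Assessed value = $1,314,770 × 0.2 = $262,954
Taxable value = $262,954 − $79,000 = $183,954
Tax = $183,954 × 0.01682 = $3,094.10628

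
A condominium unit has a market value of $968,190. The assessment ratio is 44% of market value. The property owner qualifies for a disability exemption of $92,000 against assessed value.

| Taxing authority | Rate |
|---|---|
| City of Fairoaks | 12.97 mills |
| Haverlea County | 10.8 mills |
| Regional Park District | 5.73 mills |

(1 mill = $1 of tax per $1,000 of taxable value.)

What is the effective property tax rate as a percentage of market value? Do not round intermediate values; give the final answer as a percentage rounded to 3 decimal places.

Assessed value = $968,190 × 0.44 = $426,003.6
Taxable value = $426,003.6 − $92,000 = $334,003.6
City of Fairoaks: $334,003.6 × 0.01297 = $4,332.026692
Haverlea County: $334,003.6 × 0.0108 = $3,607.23888
Regional Park District: $334,003.6 × 0.00573 = $1,913.840628
Total tax = $9,853.1062
Effective rate = $9,853.1062 ÷ $968,190 = 1.018% of market value

1.018%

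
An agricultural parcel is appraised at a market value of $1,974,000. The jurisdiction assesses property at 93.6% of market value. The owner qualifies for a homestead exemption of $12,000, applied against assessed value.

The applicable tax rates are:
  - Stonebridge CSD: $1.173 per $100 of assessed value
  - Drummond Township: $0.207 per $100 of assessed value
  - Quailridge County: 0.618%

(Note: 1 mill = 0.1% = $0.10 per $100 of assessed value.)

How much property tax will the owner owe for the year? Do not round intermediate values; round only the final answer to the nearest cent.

Assessed value = $1,974,000 × 0.936 = $1,847,664
Taxable value = $1,847,664 − $12,000 = $1,835,664
Stonebridge CSD: $1,835,664 × 0.01173 = $21,532.33872
Drummond Township: $1,835,664 × 0.00207 = $3,799.82448
Quailridge County: $1,835,664 × 0.00618 = $11,344.40352
Total = $36,676.56672

$36,676.57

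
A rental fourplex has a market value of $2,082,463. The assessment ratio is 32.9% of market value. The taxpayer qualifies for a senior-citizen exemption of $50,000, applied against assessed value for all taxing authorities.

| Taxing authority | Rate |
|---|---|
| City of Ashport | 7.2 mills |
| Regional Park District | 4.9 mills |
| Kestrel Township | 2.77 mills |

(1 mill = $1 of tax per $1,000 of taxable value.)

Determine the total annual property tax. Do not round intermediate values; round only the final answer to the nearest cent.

$9,444.39

Assessed value = $2,082,463 × 0.329 = $685,130.327
Taxable value = $685,130.327 − $50,000 = $635,130.327
City of Ashport: $635,130.327 × 0.0072 = $4,572.9383544
Regional Park District: $635,130.327 × 0.0049 = $3,112.1386023
Kestrel Township: $635,130.327 × 0.00277 = $1,759.31100579
Total = $4,572.9383544 + $3,112.1386023 + $1,759.31100579 = $9,444.38796249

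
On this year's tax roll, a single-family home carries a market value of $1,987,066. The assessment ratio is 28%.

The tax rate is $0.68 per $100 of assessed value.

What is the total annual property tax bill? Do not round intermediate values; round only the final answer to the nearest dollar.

$3,783

Assessed value = $1,987,066 × 0.28 = $556,378.48
Tax = $556,378.48 × 0.0068 = $3,783.373664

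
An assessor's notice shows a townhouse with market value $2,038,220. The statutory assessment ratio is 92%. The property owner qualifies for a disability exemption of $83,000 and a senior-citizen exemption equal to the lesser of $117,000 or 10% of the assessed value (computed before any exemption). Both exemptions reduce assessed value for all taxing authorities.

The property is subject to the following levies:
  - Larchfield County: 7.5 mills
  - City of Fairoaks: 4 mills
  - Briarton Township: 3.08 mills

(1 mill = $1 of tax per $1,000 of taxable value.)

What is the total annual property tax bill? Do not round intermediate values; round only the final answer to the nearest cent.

Assessed value = $2,038,220 × 0.92 = $1,875,162.4
Senior-citizen exemption = min($117,000, 10% × $1,875,162.4) = min($117,000, $187,516.24) = $117,000 (dollar cap binds)
Taxable value = $1,875,162.4 − $83,000 − $117,000 = $1,675,162.4
Larchfield County: $1,675,162.4 × 0.0075 = $12,563.718
City of Fairoaks: $1,675,162.4 × 0.004 = $6,700.6496
Briarton Township: $1,675,162.4 × 0.00308 = $5,159.500192
Total = $24,423.867792

$24,423.87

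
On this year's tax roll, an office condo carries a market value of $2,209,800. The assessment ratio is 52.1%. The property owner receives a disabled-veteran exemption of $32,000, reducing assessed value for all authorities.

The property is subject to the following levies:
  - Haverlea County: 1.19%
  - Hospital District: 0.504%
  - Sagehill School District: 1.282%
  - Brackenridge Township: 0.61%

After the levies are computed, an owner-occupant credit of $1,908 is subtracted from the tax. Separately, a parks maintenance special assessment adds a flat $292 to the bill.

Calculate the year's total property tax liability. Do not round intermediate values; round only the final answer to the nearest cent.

Assessed value = $2,209,800 × 0.521 = $1,151,305.8
Taxable value = $1,151,305.8 − $32,000 = $1,119,305.8
Haverlea County: $1,119,305.8 × 0.0119 = $13,319.73902
Hospital District: $1,119,305.8 × 0.00504 = $5,641.301232
Sagehill School District: $1,119,305.8 × 0.01282 = $14,349.500356
Brackenridge Township: $1,119,305.8 × 0.0061 = $6,827.76538
Levies subtotal = $40,138.305988
After credit = $40,138.305988 − $1,908 = $38,230.305988
Total = $38,230.305988 + $292 = $38,522.305988

$38,522.31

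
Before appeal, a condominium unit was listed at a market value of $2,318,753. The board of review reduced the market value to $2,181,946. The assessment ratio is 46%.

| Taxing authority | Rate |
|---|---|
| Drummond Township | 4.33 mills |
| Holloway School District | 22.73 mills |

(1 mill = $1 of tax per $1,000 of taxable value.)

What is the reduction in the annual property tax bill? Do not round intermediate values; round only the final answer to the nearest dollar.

Old assessed value = $2,318,753 × 0.46 = $1,066,626.38
New assessed value = $2,181,946 × 0.46 = $1,003,695.16
Combined rate = 0.00433 + 0.02273 = 0.02706
Old tax = $1,066,626.38 × 0.02706 = $28,862.9098428
New tax = $1,003,695.16 × 0.02706 = $27,159.9910296
Reduction = $28,862.9098428 − $27,159.9910296 = $1,702.9188132

$1,703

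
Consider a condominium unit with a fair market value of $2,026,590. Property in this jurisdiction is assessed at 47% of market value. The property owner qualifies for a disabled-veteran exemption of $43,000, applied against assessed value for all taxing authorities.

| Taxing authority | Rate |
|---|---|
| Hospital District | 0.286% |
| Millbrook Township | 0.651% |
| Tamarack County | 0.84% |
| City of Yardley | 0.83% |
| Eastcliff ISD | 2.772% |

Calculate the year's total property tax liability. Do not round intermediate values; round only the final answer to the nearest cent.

Assessed value = $2,026,590 × 0.47 = $952,497.3
Taxable value = $952,497.3 − $43,000 = $909,497.3
Hospital District: $909,497.3 × 0.00286 = $2,601.162278
Millbrook Township: $909,497.3 × 0.00651 = $5,920.827423
Tamarack County: $909,497.3 × 0.0084 = $7,639.77732
City of Yardley: $909,497.3 × 0.0083 = $7,548.82759
Eastcliff ISD: $909,497.3 × 0.02772 = $25,211.265156
Total = $2,601.162278 + $5,920.827423 + $7,639.77732 + $7,548.82759 + $25,211.265156 = $48,921.859767

$48,921.86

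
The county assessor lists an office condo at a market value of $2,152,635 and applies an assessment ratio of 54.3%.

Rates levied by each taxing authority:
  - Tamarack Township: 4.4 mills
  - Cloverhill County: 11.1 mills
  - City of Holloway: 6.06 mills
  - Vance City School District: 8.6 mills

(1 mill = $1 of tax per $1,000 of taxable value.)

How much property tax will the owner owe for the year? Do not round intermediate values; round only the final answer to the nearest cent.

$35,253.45

Assessed value = $2,152,635 × 0.543 = $1,168,880.805
Tamarack Township: $1,168,880.805 × 0.0044 = $5,143.075542
Cloverhill County: $1,168,880.805 × 0.0111 = $12,974.5769355
City of Holloway: $1,168,880.805 × 0.00606 = $7,083.4176783
Vance City School District: $1,168,880.805 × 0.0086 = $10,052.374923
Total = $5,143.075542 + $12,974.5769355 + $7,083.4176783 + $10,052.374923 = $35,253.4450788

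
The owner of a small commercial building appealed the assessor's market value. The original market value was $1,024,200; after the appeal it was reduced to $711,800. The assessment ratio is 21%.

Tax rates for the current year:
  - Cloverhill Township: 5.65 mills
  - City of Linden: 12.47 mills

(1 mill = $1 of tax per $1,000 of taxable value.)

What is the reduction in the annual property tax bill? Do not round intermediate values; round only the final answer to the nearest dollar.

$1,189

Old assessed value = $1,024,200 × 0.21 = $215,082
New assessed value = $711,800 × 0.21 = $149,478
Combined rate = 0.00565 + 0.01247 = 0.01812
Old tax = $215,082 × 0.01812 = $3,897.28584
New tax = $149,478 × 0.01812 = $2,708.54136
Reduction = $3,897.28584 − $2,708.54136 = $1,188.74448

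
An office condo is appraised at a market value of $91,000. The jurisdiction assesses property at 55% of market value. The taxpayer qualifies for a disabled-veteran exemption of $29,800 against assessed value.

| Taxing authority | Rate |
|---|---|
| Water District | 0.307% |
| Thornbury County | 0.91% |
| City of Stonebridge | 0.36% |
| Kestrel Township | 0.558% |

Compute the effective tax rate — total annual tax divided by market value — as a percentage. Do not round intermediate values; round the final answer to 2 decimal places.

Assessed value = $91,000 × 0.55 = $50,050
Taxable value = $50,050 − $29,800 = $20,250
Water District: $20,250 × 0.00307 = $62.1675
Thornbury County: $20,250 × 0.0091 = $184.275
City of Stonebridge: $20,250 × 0.0036 = $72.9
Kestrel Township: $20,250 × 0.00558 = $112.995
Total tax = $432.3375
Effective rate = $432.3375 ÷ $91,000 = 0.48% of market value

0.48%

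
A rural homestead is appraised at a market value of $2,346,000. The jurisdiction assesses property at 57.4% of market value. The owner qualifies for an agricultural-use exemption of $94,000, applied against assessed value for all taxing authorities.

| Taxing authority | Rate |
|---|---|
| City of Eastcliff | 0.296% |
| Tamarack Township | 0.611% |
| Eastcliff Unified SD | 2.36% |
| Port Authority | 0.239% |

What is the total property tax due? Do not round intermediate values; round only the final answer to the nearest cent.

$43,916.30

Assessed value = $2,346,000 × 0.574 = $1,346,604
Taxable value = $1,346,604 − $94,000 = $1,252,604
City of Eastcliff: $1,252,604 × 0.00296 = $3,707.70784
Tamarack Township: $1,252,604 × 0.00611 = $7,653.41044
Eastcliff Unified SD: $1,252,604 × 0.0236 = $29,561.4544
Port Authority: $1,252,604 × 0.00239 = $2,993.72356
Total = $3,707.70784 + $7,653.41044 + $29,561.4544 + $2,993.72356 = $43,916.29624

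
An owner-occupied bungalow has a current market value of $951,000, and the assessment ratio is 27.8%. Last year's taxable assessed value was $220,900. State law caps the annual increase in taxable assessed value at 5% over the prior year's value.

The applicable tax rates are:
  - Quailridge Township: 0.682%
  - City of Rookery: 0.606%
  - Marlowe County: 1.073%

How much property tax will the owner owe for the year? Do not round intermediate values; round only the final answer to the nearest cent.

Uncapped assessed value = $951,000 × 0.278 = $264,378
Cap limit = $220,900 × 1.05 = $231,945
Taxable assessed value = min($264,378, $231,945) = $231,945 (cap binds)
Quailridge Township: $231,945 × 0.00682 = $1,581.8649
City of Rookery: $231,945 × 0.00606 = $1,405.5867
Marlowe County: $231,945 × 0.01073 = $2,488.76985
Total = $5,476.22145

$5,476.22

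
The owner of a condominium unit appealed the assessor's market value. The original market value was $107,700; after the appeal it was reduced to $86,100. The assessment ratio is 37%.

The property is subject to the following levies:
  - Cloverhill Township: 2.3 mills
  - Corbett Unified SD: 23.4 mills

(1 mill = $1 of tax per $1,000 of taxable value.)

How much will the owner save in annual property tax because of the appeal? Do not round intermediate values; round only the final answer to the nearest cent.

$205.39

Old assessed value = $107,700 × 0.37 = $39,849
New assessed value = $86,100 × 0.37 = $31,857
Combined rate = 0.0023 + 0.0234 = 0.0257
Old tax = $39,849 × 0.0257 = $1,024.1193
New tax = $31,857 × 0.0257 = $818.7249
Reduction = $1,024.1193 − $818.7249 = $205.3944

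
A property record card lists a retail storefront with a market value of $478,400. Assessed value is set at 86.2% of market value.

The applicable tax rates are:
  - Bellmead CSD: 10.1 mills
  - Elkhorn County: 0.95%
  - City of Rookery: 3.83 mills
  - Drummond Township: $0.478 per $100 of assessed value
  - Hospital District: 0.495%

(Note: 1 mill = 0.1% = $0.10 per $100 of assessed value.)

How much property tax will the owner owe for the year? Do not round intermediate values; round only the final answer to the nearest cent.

Assessed value = $478,400 × 0.862 = $412,380.8
Bellmead CSD: $412,380.8 × 0.0101 = $4,165.04608
Elkhorn County: $412,380.8 × 0.0095 = $3,917.6176
City of Rookery: $412,380.8 × 0.00383 = $1,579.418464
Drummond Township: $412,380.8 × 0.00478 = $1,971.180224
Hospital District: $412,380.8 × 0.00495 = $2,041.28496
Total = $13,674.547328

$13,674.55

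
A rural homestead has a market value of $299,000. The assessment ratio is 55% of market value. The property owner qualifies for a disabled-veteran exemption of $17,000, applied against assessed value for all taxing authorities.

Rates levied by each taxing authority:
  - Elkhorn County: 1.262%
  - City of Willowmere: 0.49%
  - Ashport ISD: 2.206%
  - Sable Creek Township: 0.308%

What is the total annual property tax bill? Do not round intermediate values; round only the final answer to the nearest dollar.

$6,290

Assessed value = $299,000 × 0.55 = $164,450
Taxable value = $164,450 − $17,000 = $147,450
Elkhorn County: $147,450 × 0.01262 = $1,860.819
City of Willowmere: $147,450 × 0.0049 = $722.505
Ashport ISD: $147,450 × 0.02206 = $3,252.747
Sable Creek Township: $147,450 × 0.00308 = $454.146
Total = $1,860.819 + $722.505 + $3,252.747 + $454.146 = $6,290.217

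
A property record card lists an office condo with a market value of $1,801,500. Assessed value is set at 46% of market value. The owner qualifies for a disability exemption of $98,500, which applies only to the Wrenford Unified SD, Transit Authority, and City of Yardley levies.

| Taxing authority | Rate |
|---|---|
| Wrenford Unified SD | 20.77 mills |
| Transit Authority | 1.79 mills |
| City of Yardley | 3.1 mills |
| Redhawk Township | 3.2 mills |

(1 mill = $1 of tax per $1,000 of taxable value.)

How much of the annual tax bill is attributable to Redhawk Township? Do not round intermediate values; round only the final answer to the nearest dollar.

$2,652

Assessed value = $1,801,500 × 0.46 = $828,690
Redhawk Township taxable value = $828,690 (exemption does not apply)
Redhawk Township levy = $828,690 × 0.0032 = $2,651.808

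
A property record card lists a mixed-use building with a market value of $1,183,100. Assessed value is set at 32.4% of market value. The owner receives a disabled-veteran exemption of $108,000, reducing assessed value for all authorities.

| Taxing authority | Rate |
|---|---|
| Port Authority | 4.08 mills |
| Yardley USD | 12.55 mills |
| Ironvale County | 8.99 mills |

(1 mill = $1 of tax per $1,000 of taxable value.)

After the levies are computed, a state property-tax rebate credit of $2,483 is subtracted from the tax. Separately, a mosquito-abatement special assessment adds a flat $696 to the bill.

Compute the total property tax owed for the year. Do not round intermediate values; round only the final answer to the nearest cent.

Assessed value = $1,183,100 × 0.324 = $383,324.4
Taxable value = $383,324.4 − $108,000 = $275,324.4
Port Authority: $275,324.4 × 0.00408 = $1,123.323552
Yardley USD: $275,324.4 × 0.01255 = $3,455.32122
Ironvale County: $275,324.4 × 0.00899 = $2,475.166356
Levies subtotal = $7,053.811128
After credit = $7,053.811128 − $2,483 = $4,570.811128
Total = $4,570.811128 + $696 = $5,266.811128

$5,266.81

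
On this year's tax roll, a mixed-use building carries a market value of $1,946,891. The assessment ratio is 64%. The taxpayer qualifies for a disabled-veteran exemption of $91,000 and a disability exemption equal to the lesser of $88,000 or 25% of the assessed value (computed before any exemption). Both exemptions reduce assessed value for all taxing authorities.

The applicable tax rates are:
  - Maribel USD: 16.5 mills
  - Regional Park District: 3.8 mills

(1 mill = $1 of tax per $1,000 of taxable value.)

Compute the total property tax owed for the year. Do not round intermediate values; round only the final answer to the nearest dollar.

$21,660

Assessed value = $1,946,891 × 0.64 = $1,246,010.24
Disability exemption = min($88,000, 25% × $1,246,010.24) = min($88,000, $311,502.56) = $88,000 (dollar cap binds)
Taxable value = $1,246,010.24 − $91,000 − $88,000 = $1,067,010.24
Maribel USD: $1,067,010.24 × 0.0165 = $17,605.66896
Regional Park District: $1,067,010.24 × 0.0038 = $4,054.638912
Total = $21,660.307872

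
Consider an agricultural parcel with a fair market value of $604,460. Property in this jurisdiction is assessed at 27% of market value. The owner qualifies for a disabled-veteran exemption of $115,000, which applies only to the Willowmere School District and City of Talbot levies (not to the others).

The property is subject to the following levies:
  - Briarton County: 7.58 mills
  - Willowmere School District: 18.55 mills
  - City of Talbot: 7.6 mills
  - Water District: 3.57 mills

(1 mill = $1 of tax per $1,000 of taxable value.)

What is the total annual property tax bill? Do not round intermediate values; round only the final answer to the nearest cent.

Assessed value = $604,460 × 0.27 = $163,204.2
Briarton County: $163,204.2 × 0.00758 = $1,237.087836
Willowmere School District: ($163,204.2 − $115,000) × 0.01855 = $48,204.2 × 0.01855 = $894.18791
City of Talbot: ($163,204.2 − $115,000) × 0.0076 = $48,204.2 × 0.0076 = $366.35192
Water District: $163,204.2 × 0.00357 = $582.638994
Total = $3,080.26666

$3,080.27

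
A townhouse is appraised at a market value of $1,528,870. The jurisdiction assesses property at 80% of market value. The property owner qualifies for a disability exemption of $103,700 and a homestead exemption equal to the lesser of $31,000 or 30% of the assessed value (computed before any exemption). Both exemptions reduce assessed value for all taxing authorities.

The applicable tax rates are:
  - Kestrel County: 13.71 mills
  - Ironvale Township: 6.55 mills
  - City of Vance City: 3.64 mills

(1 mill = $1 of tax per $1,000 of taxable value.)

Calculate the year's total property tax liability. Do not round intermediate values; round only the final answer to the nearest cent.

$26,012.66

Assessed value = $1,528,870 × 0.8 = $1,223,096
Homestead exemption = min($31,000, 30% × $1,223,096) = min($31,000, $366,928.8) = $31,000 (dollar cap binds)
Taxable value = $1,223,096 − $103,700 − $31,000 = $1,088,396
Kestrel County: $1,088,396 × 0.01371 = $14,921.90916
Ironvale Township: $1,088,396 × 0.00655 = $7,128.9938
City of Vance City: $1,088,396 × 0.00364 = $3,961.76144
Total = $26,012.6644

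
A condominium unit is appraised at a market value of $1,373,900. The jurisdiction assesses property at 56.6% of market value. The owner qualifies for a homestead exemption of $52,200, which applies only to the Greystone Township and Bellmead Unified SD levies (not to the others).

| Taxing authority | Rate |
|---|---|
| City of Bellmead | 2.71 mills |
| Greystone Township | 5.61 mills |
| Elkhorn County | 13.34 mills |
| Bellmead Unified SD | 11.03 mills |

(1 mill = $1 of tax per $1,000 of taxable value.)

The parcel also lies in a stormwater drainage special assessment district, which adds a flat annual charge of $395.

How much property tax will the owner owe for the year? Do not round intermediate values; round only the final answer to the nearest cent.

$24,947.03

Assessed value = $1,373,900 × 0.566 = $777,627.4
City of Bellmead: $777,627.4 × 0.00271 = $2,107.370254
Greystone Township: ($777,627.4 − $52,200) × 0.00561 = $725,427.4 × 0.00561 = $4,069.647714
Elkhorn County: $777,627.4 × 0.01334 = $10,373.549516
Bellmead Unified SD: ($777,627.4 − $52,200) × 0.01103 = $725,427.4 × 0.01103 = $8,001.464222
Levies subtotal = $24,552.031706
Total = $24,552.031706 + $395 = $24,947.031706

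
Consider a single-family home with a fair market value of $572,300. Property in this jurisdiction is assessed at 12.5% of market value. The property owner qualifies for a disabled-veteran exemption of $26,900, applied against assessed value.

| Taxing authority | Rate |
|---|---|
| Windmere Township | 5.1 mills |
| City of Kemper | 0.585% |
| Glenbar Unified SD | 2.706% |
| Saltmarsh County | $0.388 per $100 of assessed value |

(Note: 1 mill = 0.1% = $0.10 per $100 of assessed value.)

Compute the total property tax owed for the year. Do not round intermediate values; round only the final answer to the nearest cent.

$1,869.86

Assessed value = $572,300 × 0.125 = $71,537.5
Taxable value = $71,537.5 − $26,900 = $44,637.5
Windmere Township: $44,637.5 × 0.0051 = $227.65125
City of Kemper: $44,637.5 × 0.00585 = $261.129375
Glenbar Unified SD: $44,637.5 × 0.02706 = $1,207.89075
Saltmarsh County: $44,637.5 × 0.00388 = $173.1935
Total = $1,869.864875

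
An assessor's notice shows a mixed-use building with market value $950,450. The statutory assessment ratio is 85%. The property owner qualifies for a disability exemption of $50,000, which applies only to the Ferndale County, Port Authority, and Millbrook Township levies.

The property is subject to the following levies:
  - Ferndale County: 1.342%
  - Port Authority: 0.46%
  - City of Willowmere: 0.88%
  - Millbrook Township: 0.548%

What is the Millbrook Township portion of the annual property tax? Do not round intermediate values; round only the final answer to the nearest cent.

$4,153.20

Assessed value = $950,450 × 0.85 = $807,882.5
Millbrook Township taxable value = $807,882.5 − $50,000 = $757,882.5
Millbrook Township levy = $757,882.5 × 0.00548 = $4,153.1961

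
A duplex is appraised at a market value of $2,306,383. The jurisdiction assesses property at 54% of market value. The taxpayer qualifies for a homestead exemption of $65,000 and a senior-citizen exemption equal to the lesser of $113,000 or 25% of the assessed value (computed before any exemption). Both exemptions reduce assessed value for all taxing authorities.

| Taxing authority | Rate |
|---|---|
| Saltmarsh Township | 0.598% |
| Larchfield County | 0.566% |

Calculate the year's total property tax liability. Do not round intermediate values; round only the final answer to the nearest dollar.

Assessed value = $2,306,383 × 0.54 = $1,245,446.82
Senior-citizen exemption = min($113,000, 25% × $1,245,446.82) = min($113,000, $311,361.705) = $113,000 (dollar cap binds)
Taxable value = $1,245,446.82 − $65,000 − $113,000 = $1,067,446.82
Saltmarsh Township: $1,067,446.82 × 0.00598 = $6,383.3319836
Larchfield County: $1,067,446.82 × 0.00566 = $6,041.7490012
Total = $12,425.0809848

$12,425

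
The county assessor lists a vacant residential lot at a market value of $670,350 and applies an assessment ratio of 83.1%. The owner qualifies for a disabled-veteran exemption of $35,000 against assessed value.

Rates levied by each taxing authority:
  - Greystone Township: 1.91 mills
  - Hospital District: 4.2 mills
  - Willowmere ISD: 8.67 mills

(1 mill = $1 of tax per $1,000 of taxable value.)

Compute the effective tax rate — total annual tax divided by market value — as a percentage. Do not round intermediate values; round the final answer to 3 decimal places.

Assessed value = $670,350 × 0.831 = $557,060.85
Taxable value = $557,060.85 − $35,000 = $522,060.85
Greystone Township: $522,060.85 × 0.00191 = $997.1362235
Hospital District: $522,060.85 × 0.0042 = $2,192.65557
Willowmere ISD: $522,060.85 × 0.00867 = $4,526.2675695
Total tax = $7,716.059363
Effective rate = $7,716.059363 ÷ $670,350 = 1.151% of market value

1.151%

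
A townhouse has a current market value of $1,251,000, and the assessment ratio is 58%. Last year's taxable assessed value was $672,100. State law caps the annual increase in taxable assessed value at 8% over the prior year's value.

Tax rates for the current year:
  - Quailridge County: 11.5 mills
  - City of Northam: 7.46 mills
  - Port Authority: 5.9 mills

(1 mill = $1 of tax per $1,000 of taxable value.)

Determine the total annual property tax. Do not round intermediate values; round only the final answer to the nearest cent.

$18,037.92

Uncapped assessed value = $1,251,000 × 0.58 = $725,580
Cap limit = $672,100 × 1.08 = $725,868
Taxable assessed value = min($725,580, $725,868) = $725,580 (cap does not bind)
Quailridge County: $725,580 × 0.0115 = $8,344.17
City of Northam: $725,580 × 0.00746 = $5,412.8268
Port Authority: $725,580 × 0.0059 = $4,280.922
Total = $18,037.9188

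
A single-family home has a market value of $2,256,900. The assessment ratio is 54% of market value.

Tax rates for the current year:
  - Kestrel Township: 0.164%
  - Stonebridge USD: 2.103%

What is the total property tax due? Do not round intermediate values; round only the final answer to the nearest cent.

Assessed value = $2,256,900 × 0.54 = $1,218,726
Kestrel Township: $1,218,726 × 0.00164 = $1,998.71064
Stonebridge USD: $1,218,726 × 0.02103 = $25,629.80778
Total = $1,998.71064 + $25,629.80778 = $27,628.51842

$27,628.52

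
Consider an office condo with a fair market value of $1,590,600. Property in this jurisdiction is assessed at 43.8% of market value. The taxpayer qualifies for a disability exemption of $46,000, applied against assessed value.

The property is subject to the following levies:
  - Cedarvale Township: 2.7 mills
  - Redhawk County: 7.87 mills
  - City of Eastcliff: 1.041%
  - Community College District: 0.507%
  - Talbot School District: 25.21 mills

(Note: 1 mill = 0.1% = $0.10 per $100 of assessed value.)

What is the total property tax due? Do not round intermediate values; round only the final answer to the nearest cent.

Assessed value = $1,590,600 × 0.438 = $696,682.8
Taxable value = $696,682.8 − $46,000 = $650,682.8
Cedarvale Township: $650,682.8 × 0.0027 = $1,756.84356
Redhawk County: $650,682.8 × 0.00787 = $5,120.873636
City of Eastcliff: $650,682.8 × 0.01041 = $6,773.607948
Community College District: $650,682.8 × 0.00507 = $3,298.961796
Talbot School District: $650,682.8 × 0.02521 = $16,403.713388
Total = $33,354.000328

$33,354.00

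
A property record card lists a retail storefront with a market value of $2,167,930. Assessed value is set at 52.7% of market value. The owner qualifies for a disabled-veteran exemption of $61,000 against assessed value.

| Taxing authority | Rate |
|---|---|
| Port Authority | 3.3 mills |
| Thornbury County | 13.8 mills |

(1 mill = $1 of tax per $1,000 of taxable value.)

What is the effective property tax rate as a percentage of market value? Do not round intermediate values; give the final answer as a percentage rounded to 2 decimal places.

Assessed value = $2,167,930 × 0.527 = $1,142,499.11
Taxable value = $1,142,499.11 − $61,000 = $1,081,499.11
Port Authority: $1,081,499.11 × 0.0033 = $3,568.947063
Thornbury County: $1,081,499.11 × 0.0138 = $14,924.687718
Total tax = $18,493.634781
Effective rate = $18,493.634781 ÷ $2,167,930 = 0.85% of market value

0.85%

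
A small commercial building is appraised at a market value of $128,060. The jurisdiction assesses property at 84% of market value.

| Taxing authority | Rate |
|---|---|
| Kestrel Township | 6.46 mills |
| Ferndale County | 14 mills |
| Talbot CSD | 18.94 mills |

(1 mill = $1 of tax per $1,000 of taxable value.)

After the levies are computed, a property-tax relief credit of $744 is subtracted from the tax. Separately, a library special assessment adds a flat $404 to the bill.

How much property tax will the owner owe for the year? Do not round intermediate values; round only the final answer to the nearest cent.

$3,898.27

Assessed value = $128,060 × 0.84 = $107,570.4
Kestrel Township: $107,570.4 × 0.00646 = $694.904784
Ferndale County: $107,570.4 × 0.014 = $1,505.9856
Talbot CSD: $107,570.4 × 0.01894 = $2,037.383376
Levies subtotal = $4,238.27376
After credit = $4,238.27376 − $744 = $3,494.27376
Total = $3,494.27376 + $404 = $3,898.27376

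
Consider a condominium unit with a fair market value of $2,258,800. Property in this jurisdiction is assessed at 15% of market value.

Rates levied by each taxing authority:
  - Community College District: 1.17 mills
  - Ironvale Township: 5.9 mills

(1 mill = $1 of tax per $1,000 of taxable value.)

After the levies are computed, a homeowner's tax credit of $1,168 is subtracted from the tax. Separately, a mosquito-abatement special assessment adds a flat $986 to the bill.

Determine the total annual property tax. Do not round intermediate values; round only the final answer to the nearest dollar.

Assessed value = $2,258,800 × 0.15 = $338,820
Community College District: $338,820 × 0.00117 = $396.4194
Ironvale Township: $338,820 × 0.0059 = $1,999.038
Levies subtotal = $2,395.4574
After credit = $2,395.4574 − $1,168 = $1,227.4574
Total = $1,227.4574 + $986 = $2,213.4574

$2,213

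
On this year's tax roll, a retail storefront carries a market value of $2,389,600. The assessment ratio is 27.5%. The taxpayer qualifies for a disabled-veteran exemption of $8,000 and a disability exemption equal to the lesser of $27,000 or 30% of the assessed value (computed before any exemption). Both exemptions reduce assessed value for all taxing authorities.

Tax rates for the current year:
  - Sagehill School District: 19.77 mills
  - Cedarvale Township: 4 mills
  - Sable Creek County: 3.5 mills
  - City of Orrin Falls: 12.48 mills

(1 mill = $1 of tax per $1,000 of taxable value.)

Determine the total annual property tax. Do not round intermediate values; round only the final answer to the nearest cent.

$24,730.07

Assessed value = $2,389,600 × 0.275 = $657,140
Disability exemption = min($27,000, 30% × $657,140) = min($27,000, $197,142) = $27,000 (dollar cap binds)
Taxable value = $657,140 − $8,000 − $27,000 = $622,140
Sagehill School District: $622,140 × 0.01977 = $12,299.7078
Cedarvale Township: $622,140 × 0.004 = $2,488.56
Sable Creek County: $622,140 × 0.0035 = $2,177.49
City of Orrin Falls: $622,140 × 0.01248 = $7,764.3072
Total = $24,730.065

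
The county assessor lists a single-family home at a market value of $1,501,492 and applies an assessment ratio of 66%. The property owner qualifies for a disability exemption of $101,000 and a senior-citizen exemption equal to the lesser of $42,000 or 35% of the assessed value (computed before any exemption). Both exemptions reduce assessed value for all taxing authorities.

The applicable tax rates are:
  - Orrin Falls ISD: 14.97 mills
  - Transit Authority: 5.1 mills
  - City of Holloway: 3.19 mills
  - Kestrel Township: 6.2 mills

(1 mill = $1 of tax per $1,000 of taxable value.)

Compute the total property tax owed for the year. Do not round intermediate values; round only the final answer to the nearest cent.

$24,981.63

Assessed value = $1,501,492 × 0.66 = $990,984.72
Senior-citizen exemption = min($42,000, 35% × $990,984.72) = min($42,000, $346,844.652) = $42,000 (dollar cap binds)
Taxable value = $990,984.72 − $101,000 − $42,000 = $847,984.72
Orrin Falls ISD: $847,984.72 × 0.01497 = $12,694.3312584
Transit Authority: $847,984.72 × 0.0051 = $4,324.722072
City of Holloway: $847,984.72 × 0.00319 = $2,705.0712568
Kestrel Township: $847,984.72 × 0.0062 = $5,257.505264
Total = $24,981.6298512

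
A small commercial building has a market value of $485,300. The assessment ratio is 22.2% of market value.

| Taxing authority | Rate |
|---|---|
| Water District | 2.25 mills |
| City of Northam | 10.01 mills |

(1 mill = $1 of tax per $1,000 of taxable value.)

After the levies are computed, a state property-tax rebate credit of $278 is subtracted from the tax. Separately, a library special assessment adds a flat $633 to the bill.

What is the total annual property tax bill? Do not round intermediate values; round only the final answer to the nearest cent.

$1,675.85

Assessed value = $485,300 × 0.222 = $107,736.6
Water District: $107,736.6 × 0.00225 = $242.40735
City of Northam: $107,736.6 × 0.01001 = $1,078.443366
Levies subtotal = $1,320.850716
After credit = $1,320.850716 − $278 = $1,042.850716
Total = $1,042.850716 + $633 = $1,675.850716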